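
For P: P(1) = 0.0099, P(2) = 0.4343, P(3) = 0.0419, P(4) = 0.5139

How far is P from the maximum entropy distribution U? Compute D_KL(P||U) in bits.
0.7262 bits

U(i) = 1/4 for all i

D_KL(P||U) = Σ P(x) log₂(P(x) / (1/4))
           = Σ P(x) log₂(P(x)) + log₂(4)
           = log₂(4) - H(P)

H(P) = -Σ P(x) log₂(P(x)):
  -P(1)·log₂(P(1)) = -(0.0099)·log₂(0.0099) = 0.06592
  -P(2)·log₂(P(2)) = -(0.4343)·log₂(0.4343) = 0.52257
  -P(3)·log₂(P(3)) = -(0.0419)·log₂(0.0419) = 0.19177
  -P(4)·log₂(P(4)) = -(0.5139)·log₂(0.5139) = 0.49357
H(P) = 0.06592 + 0.52257 + 0.19177 + 0.49357 = 1.27383 bits

log₂(4) = 2.00000 bits

D_KL(P||U) = 2.00000 - 1.27383 = 0.72617 ≈ 0.7262 bits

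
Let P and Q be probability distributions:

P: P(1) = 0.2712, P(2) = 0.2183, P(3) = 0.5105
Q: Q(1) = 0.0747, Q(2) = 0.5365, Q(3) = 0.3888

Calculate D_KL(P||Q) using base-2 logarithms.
0.4219 bits

D_KL(P||Q) = Σ P(x) log₂(P(x)/Q(x))

Computing term by term:
  P(1)·log₂(P(1)/Q(1)) = 0.2712·log₂(0.2712/0.0747) = 0.50448
  P(2)·log₂(P(2)/Q(2)) = 0.2183·log₂(0.2183/0.5365) = -0.28319
  P(3)·log₂(P(3)/Q(3)) = 0.5105·log₂(0.5105/0.3888) = 0.20057

D_KL(P||Q) = 0.50448 - 0.28319 + 0.20057 = 0.42186 ≈ 0.4219 bits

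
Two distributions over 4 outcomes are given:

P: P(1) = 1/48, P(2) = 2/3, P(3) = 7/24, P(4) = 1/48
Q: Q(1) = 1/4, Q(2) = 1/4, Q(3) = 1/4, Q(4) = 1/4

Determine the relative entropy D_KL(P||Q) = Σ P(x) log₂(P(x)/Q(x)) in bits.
0.8588 bits

D_KL(P||Q) = Σ P(x) log₂(P(x)/Q(x))

Computing term by term:
  P(1)·log₂(P(1)/Q(1)) = (1/48)·log₂((1/48)/(1/4)) = -0.07469
  P(2)·log₂(P(2)/Q(2)) = (2/3)·log₂((2/3)/(1/4)) = 0.94336
  P(3)·log₂(P(3)/Q(3)) = (7/24)·log₂((7/24)/(1/4)) = 0.06486
  P(4)·log₂(P(4)/Q(4)) = (1/48)·log₂((1/48)/(1/4)) = -0.07469

D_KL(P||Q) = -0.07469 + 0.94336 + 0.06486 - 0.07469 = 0.85884 ≈ 0.8588 bits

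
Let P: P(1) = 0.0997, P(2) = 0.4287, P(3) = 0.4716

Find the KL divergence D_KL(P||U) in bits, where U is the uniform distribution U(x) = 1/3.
0.2181 bits

U(i) = 1/3 for all i

D_KL(P||U) = Σ P(x) log₂(P(x) / (1/3))
           = Σ P(x) log₂(P(x)) + log₂(3)
           = log₂(3) - H(P)

H(P) = -Σ P(x) log₂(P(x)):
  -P(1)·log₂(P(1)) = -(0.0997)·log₂(0.0997) = 0.33163
  -P(2)·log₂(P(2)) = -(0.4287)·log₂(0.4287) = 0.52385
  -P(3)·log₂(P(3)) = -(0.4716)·log₂(0.4716) = 0.51139
H(P) = 0.33163 + 0.52385 + 0.51139 = 1.36687 bits

log₂(3) = 1.58496 bits

D_KL(P||U) = 1.58496 - 1.36687 = 0.21809 ≈ 0.2181 bits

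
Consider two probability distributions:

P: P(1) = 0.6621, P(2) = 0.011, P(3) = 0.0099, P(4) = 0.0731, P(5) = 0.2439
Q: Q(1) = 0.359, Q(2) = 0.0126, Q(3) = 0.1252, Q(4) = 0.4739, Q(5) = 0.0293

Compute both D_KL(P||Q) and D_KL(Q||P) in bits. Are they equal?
D_KL(P||Q) = 1.0948 bits, D_KL(Q||P) = 1.3321 bits. No, they are not equal.

D_KL(P||Q) = Σ P(x) log₂(P(x)/Q(x))

Computing term by term:
  P(1)·log₂(P(1)/Q(1)) = 0.6621·log₂(0.6621/0.359) = 0.58468
  P(2)·log₂(P(2)/Q(2)) = 0.011·log₂(0.011/0.0126) = -0.00216
  P(3)·log₂(P(3)/Q(3)) = 0.0099·log₂(0.0099/0.1252) = -0.03624
  P(4)·log₂(P(4)/Q(4)) = 0.0731·log₂(0.0731/0.4739) = -0.19712
  P(5)·log₂(P(5)/Q(5)) = 0.2439·log₂(0.2439/0.0293) = 0.74568

D_KL(P||Q) = 0.58468 - 0.00216 - 0.03624 - 0.19712 + 0.74568 = 1.09484 ≈ 1.0948 bits

D_KL(Q||P) = Σ Q(x) log₂(Q(x)/P(x))

Computing term by term:
  Q(1)·log₂(Q(1)/P(1)) = 0.359·log₂(0.359/0.6621) = -0.31702
  Q(2)·log₂(Q(2)/P(2)) = 0.0126·log₂(0.0126/0.011) = 0.00247
  Q(3)·log₂(Q(3)/P(3)) = 0.1252·log₂(0.1252/0.0099) = 0.45831
  Q(4)·log₂(Q(4)/P(4)) = 0.4739·log₂(0.4739/0.0731) = 1.27794
  Q(5)·log₂(Q(5)/P(5)) = 0.0293·log₂(0.0293/0.2439) = -0.08958

D_KL(Q||P) = -0.31702 + 0.00247 + 0.45831 + 1.27794 - 0.08958 = 1.33212 ≈ 1.3321 bits

These are NOT equal (difference: 0.2373 bits). KL divergence is asymmetric: D_KL(P||Q) ≠ D_KL(Q||P) in general.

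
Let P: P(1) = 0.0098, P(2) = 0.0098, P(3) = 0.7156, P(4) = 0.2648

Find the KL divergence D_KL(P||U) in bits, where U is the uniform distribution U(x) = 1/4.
1.0161 bits

U(i) = 1/4 for all i

D_KL(P||U) = Σ P(x) log₂(P(x) / (1/4))
           = Σ P(x) log₂(P(x)) + log₂(4)
           = log₂(4) - H(P)

H(P) = -Σ P(x) log₂(P(x)):
  -P(1)·log₂(P(1)) = -(0.0098)·log₂(0.0098) = 0.06540
  -P(2)·log₂(P(2)) = -(0.0098)·log₂(0.0098) = 0.06540
  -P(3)·log₂(P(3)) = -(0.7156)·log₂(0.7156) = 0.34547
  -P(4)·log₂(P(4)) = -(0.2648)·log₂(0.2648) = 0.50763
H(P) = 0.06540 + 0.06540 + 0.34547 + 0.50763 = 0.98390 bits

log₂(4) = 2.00000 bits

D_KL(P||U) = 2.00000 - 0.98390 = 1.01610 ≈ 1.0161 bits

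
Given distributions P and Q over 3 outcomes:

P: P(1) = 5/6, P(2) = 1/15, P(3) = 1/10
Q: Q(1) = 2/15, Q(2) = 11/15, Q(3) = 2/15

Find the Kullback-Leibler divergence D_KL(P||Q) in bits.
1.9311 bits

D_KL(P||Q) = Σ P(x) log₂(P(x)/Q(x))

Computing term by term:
  P(1)·log₂(P(1)/Q(1)) = (5/6)·log₂((5/6)/(2/15)) = 2.20321
  P(2)·log₂(P(2)/Q(2)) = (1/15)·log₂((1/15)/(11/15)) = -0.23063
  P(3)·log₂(P(3)/Q(3)) = (1/10)·log₂((1/10)/(2/15)) = -0.04150

D_KL(P||Q) = 2.20321 - 0.23063 - 0.04150 = 1.93108 ≈ 1.9311 bits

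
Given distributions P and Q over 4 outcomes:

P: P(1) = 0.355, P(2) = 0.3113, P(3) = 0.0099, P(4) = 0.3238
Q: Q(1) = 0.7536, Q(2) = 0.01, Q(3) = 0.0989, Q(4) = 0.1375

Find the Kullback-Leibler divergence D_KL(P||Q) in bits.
1.5258 bits

D_KL(P||Q) = Σ P(x) log₂(P(x)/Q(x))

Computing term by term:
  P(1)·log₂(P(1)/Q(1)) = 0.355·log₂(0.355/0.7536) = -0.38552
  P(2)·log₂(P(2)/Q(2)) = 0.3113·log₂(0.3113/0.01) = 1.54412
  P(3)·log₂(P(3)/Q(3)) = 0.0099·log₂(0.0099/0.0989) = -0.03287
  P(4)·log₂(P(4)/Q(4)) = 0.3238·log₂(0.3238/0.1375) = 0.40011

D_KL(P||Q) = -0.38552 + 1.54412 - 0.03287 + 0.40011 = 1.52584 ≈ 1.5258 bits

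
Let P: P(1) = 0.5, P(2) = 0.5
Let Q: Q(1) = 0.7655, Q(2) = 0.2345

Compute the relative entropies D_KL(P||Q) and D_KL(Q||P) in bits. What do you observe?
D_KL(P||Q) = 0.2389 bits, D_KL(Q||P) = 0.2142 bits. The two directions give different values (D_KL(P||Q) exceeds D_KL(Q||P) by 0.0247 bits): KL divergence is asymmetric.

D_KL(P||Q) = Σ P(x) log₂(P(x)/Q(x))

Computing term by term:
  P(1)·log₂(P(1)/Q(1)) = 0.5·log₂(0.5/0.7655) = -0.30724
  P(2)·log₂(P(2)/Q(2)) = 0.5·log₂(0.5/0.2345) = 0.54617

D_KL(P||Q) = -0.30724 + 0.54617 = 0.23893 ≈ 0.2389 bits

D_KL(Q||P) = Σ Q(x) log₂(Q(x)/P(x))

Computing term by term:
  Q(1)·log₂(Q(1)/P(1)) = 0.7655·log₂(0.7655/0.5) = 0.47038
  Q(2)·log₂(Q(2)/P(2)) = 0.2345·log₂(0.2345/0.5) = -0.25615

D_KL(Q||P) = 0.47038 - 0.25615 = 0.21423 ≈ 0.2142 bits

These are NOT equal (difference: 0.0247 bits). KL divergence is asymmetric: D_KL(P||Q) ≠ D_KL(Q||P) in general.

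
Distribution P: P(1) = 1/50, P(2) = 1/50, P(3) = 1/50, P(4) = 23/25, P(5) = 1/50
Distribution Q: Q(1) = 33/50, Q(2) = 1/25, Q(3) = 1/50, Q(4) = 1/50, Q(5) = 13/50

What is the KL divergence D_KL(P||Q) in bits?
4.8868 bits

D_KL(P||Q) = Σ P(x) log₂(P(x)/Q(x))

Computing term by term:
  P(1)·log₂(P(1)/Q(1)) = (1/50)·log₂((1/50)/(33/50)) = -0.10089
  P(2)·log₂(P(2)/Q(2)) = (1/50)·log₂((1/50)/(1/25)) = -0.02000
  P(3)·log₂(P(3)/Q(3)) = (1/50)·log₂((1/50)/(1/50)) = 0.00000
  P(4)·log₂(P(4)/Q(4)) = (23/25)·log₂((23/25)/(1/50)) = 5.08168
  P(5)·log₂(P(5)/Q(5)) = (1/50)·log₂((1/50)/(13/50)) = -0.07401

D_KL(P||Q) = -0.10089 - 0.02000 + 0.00000 + 5.08168 - 0.07401 = 4.88678 ≈ 4.8868 bits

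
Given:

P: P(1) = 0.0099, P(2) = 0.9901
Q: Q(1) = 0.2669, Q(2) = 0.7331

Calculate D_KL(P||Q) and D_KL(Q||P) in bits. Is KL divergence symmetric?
D_KL(P||Q) = 0.3822 bits, D_KL(Q||P) = 0.9507 bits. No, KL divergence is not symmetric.

D_KL(P||Q) = Σ P(x) log₂(P(x)/Q(x))

Computing term by term:
  P(1)·log₂(P(1)/Q(1)) = 0.0099·log₂(0.0099/0.2669) = -0.04705
  P(2)·log₂(P(2)/Q(2)) = 0.9901·log₂(0.9901/0.7331) = 0.42927

D_KL(P||Q) = -0.04705 + 0.42927 = 0.38222 ≈ 0.3822 bits

D_KL(Q||P) = Σ Q(x) log₂(Q(x)/P(x))

Computing term by term:
  Q(1)·log₂(Q(1)/P(1)) = 0.2669·log₂(0.2669/0.0099) = 1.26850
  Q(2)·log₂(Q(2)/P(2)) = 0.7331·log₂(0.7331/0.9901) = -0.31785

D_KL(Q||P) = 1.26850 - 0.31785 = 0.95065 ≈ 0.9507 bits

These are NOT equal (difference: 0.5685 bits). KL divergence is asymmetric: D_KL(P||Q) ≠ D_KL(Q||P) in general.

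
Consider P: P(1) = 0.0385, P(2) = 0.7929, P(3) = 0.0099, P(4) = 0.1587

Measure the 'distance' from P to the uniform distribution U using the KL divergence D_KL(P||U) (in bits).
1.0663 bits

U(i) = 1/4 for all i

D_KL(P||U) = Σ P(x) log₂(P(x) / (1/4))
           = Σ P(x) log₂(P(x)) + log₂(4)
           = log₂(4) - H(P)

H(P) = -Σ P(x) log₂(P(x)):
  -P(1)·log₂(P(1)) = -(0.0385)·log₂(0.0385) = 0.18091
  -P(2)·log₂(P(2)) = -(0.7929)·log₂(0.7929) = 0.26545
  -P(3)·log₂(P(3)) = -(0.0099)·log₂(0.0099) = 0.06592
  -P(4)·log₂(P(4)) = -(0.1587)·log₂(0.1587) = 0.42145
H(P) = 0.18091 + 0.26545 + 0.06592 + 0.42145 = 0.93373 bits

log₂(4) = 2.00000 bits

D_KL(P||U) = 2.00000 - 0.93373 = 1.06627 ≈ 1.0663 bits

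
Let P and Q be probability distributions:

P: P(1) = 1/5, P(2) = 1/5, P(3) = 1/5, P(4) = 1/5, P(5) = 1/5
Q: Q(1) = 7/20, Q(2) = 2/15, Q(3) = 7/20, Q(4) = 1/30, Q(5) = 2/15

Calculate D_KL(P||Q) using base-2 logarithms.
0.4280 bits

D_KL(P||Q) = Σ P(x) log₂(P(x)/Q(x))

Computing term by term:
  P(1)·log₂(P(1)/Q(1)) = (1/5)·log₂((1/5)/(7/20)) = -0.16147
  P(2)·log₂(P(2)/Q(2)) = (1/5)·log₂((1/5)/(2/15)) = 0.11699
  P(3)·log₂(P(3)/Q(3)) = (1/5)·log₂((1/5)/(7/20)) = -0.16147
  P(4)·log₂(P(4)/Q(4)) = (1/5)·log₂((1/5)/(1/30)) = 0.51699
  P(5)·log₂(P(5)/Q(5)) = (1/5)·log₂((1/5)/(2/15)) = 0.11699

D_KL(P||Q) = -0.16147 + 0.11699 - 0.16147 + 0.51699 + 0.11699 = 0.42803 ≈ 0.4280 bits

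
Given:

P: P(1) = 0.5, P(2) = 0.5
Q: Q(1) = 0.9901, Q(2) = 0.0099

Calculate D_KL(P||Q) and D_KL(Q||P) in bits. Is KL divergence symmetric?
D_KL(P||Q) = 2.3364 bits, D_KL(Q||P) = 0.9199 bits. No, KL divergence is not symmetric.

D_KL(P||Q) = Σ P(x) log₂(P(x)/Q(x))

Computing term by term:
  P(1)·log₂(P(1)/Q(1)) = 0.5·log₂(0.5/0.9901) = -0.49282
  P(2)·log₂(P(2)/Q(2)) = 0.5·log₂(0.5/0.0099) = 2.82918

D_KL(P||Q) = -0.49282 + 2.82918 = 2.33636 ≈ 2.3364 bits

D_KL(Q||P) = Σ Q(x) log₂(Q(x)/P(x))

Computing term by term:
  Q(1)·log₂(Q(1)/P(1)) = 0.9901·log₂(0.9901/0.5) = 0.97589
  Q(2)·log₂(Q(2)/P(2)) = 0.0099·log₂(0.0099/0.5) = -0.05602

D_KL(Q||P) = 0.97589 - 0.05602 = 0.91987 ≈ 0.9199 bits

These are NOT equal (difference: 1.4165 bits). KL divergence is asymmetric: D_KL(P||Q) ≠ D_KL(Q||P) in general.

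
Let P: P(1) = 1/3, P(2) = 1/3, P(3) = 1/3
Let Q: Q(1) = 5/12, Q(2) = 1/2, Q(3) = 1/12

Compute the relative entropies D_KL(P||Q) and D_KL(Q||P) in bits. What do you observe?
D_KL(P||Q) = 0.3644 bits, D_KL(Q||P) = 0.2600 bits. The two directions give different values (D_KL(P||Q) exceeds D_KL(Q||P) by 0.1044 bits): KL divergence is asymmetric.

D_KL(P||Q) = Σ P(x) log₂(P(x)/Q(x))

Computing term by term:
  P(1)·log₂(P(1)/Q(1)) = (1/3)·log₂((1/3)/(5/12)) = -0.10731
  P(2)·log₂(P(2)/Q(2)) = (1/3)·log₂((1/3)/(1/2)) = -0.19499
  P(3)·log₂(P(3)/Q(3)) = (1/3)·log₂((1/3)/(1/12)) = 0.66667

D_KL(P||Q) = -0.10731 - 0.19499 + 0.66667 = 0.36437 ≈ 0.3644 bits

D_KL(Q||P) = Σ Q(x) log₂(Q(x)/P(x))

Computing term by term:
  Q(1)·log₂(Q(1)/P(1)) = (5/12)·log₂((5/12)/(1/3)) = 0.13414
  Q(2)·log₂(Q(2)/P(2)) = (1/2)·log₂((1/2)/(1/3)) = 0.29248
  Q(3)·log₂(Q(3)/P(3)) = (1/12)·log₂((1/12)/(1/3)) = -0.16667

D_KL(Q||P) = 0.13414 + 0.29248 - 0.16667 = 0.25995 ≈ 0.2600 bits

These are NOT equal (difference: 0.1044 bits). KL divergence is asymmetric: D_KL(P||Q) ≠ D_KL(Q||P) in general.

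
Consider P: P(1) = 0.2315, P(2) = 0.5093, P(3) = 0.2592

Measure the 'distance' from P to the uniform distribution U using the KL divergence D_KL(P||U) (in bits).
0.0956 bits

U(i) = 1/3 for all i

D_KL(P||U) = Σ P(x) log₂(P(x) / (1/3))
           = Σ P(x) log₂(P(x)) + log₂(3)
           = log₂(3) - H(P)

H(P) = -Σ P(x) log₂(P(x)):
  -P(1)·log₂(P(1)) = -(0.2315)·log₂(0.2315) = 0.48868
  -P(2)·log₂(P(2)) = -(0.5093)·log₂(0.5093) = 0.49576
  -P(3)·log₂(P(3)) = -(0.2592)·log₂(0.2592) = 0.50489
H(P) = 0.48868 + 0.49576 + 0.50489 = 1.48933 bits

log₂(3) = 1.58496 bits

D_KL(P||U) = 1.58496 - 1.48933 = 0.09563 ≈ 0.0956 bits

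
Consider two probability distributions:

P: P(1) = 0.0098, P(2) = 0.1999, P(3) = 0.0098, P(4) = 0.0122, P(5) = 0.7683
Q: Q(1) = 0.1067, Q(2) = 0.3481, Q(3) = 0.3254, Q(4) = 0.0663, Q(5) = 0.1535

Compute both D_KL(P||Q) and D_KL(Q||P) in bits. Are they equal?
D_KL(P||Q) = 1.5121 bits, D_KL(Q||P) = 2.0957 bits. No, they are not equal.

D_KL(P||Q) = Σ P(x) log₂(P(x)/Q(x))

Computing term by term:
  P(1)·log₂(P(1)/Q(1)) = 0.0098·log₂(0.0098/0.1067) = -0.03376
  P(2)·log₂(P(2)/Q(2)) = 0.1999·log₂(0.1999/0.3481) = -0.15996
  P(3)·log₂(P(3)/Q(3)) = 0.0098·log₂(0.0098/0.3254) = -0.04952
  P(4)·log₂(P(4)/Q(4)) = 0.0122·log₂(0.0122/0.0663) = -0.02979
  P(5)·log₂(P(5)/Q(5)) = 0.7683·log₂(0.7683/0.1535) = 1.78509

D_KL(P||Q) = -0.03376 - 0.15996 - 0.04952 - 0.02979 + 1.78509 = 1.51206 ≈ 1.5121 bits

D_KL(Q||P) = Σ Q(x) log₂(Q(x)/P(x))

Computing term by term:
  Q(1)·log₂(Q(1)/P(1)) = 0.1067·log₂(0.1067/0.0098) = 0.36754
  Q(2)·log₂(Q(2)/P(2)) = 0.3481·log₂(0.3481/0.1999) = 0.27856
  Q(3)·log₂(Q(3)/P(3)) = 0.3254·log₂(0.3254/0.0098) = 1.64434
  Q(4)·log₂(Q(4)/P(4)) = 0.0663·log₂(0.0663/0.0122) = 0.16191
  Q(5)·log₂(Q(5)/P(5)) = 0.1535·log₂(0.1535/0.7683) = -0.35665

D_KL(Q||P) = 0.36754 + 0.27856 + 1.64434 + 0.16191 - 0.35665 = 2.09570 ≈ 2.0957 bits

These are NOT equal (difference: 0.5836 bits). KL divergence is asymmetric: D_KL(P||Q) ≠ D_KL(Q||P) in general.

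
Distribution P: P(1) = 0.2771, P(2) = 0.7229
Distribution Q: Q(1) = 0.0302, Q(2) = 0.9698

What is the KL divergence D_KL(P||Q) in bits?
0.5797 bits

D_KL(P||Q) = Σ P(x) log₂(P(x)/Q(x))

Computing term by term:
  P(1)·log₂(P(1)/Q(1)) = 0.2771·log₂(0.2771/0.0302) = 0.88611
  P(2)·log₂(P(2)/Q(2)) = 0.7229·log₂(0.7229/0.9698) = -0.30643

D_KL(P||Q) = 0.88611 - 0.30643 = 0.57968 ≈ 0.5797 bits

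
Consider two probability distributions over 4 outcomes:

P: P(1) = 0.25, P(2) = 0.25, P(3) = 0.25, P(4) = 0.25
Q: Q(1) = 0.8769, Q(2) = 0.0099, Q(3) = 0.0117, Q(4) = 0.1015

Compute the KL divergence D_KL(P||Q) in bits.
2.1414 bits

D_KL(P||Q) = Σ P(x) log₂(P(x)/Q(x))

Computing term by term:
  P(1)·log₂(P(1)/Q(1)) = 0.25·log₂(0.25/0.8769) = -0.45262
  P(2)·log₂(P(2)/Q(2)) = 0.25·log₂(0.25/0.0099) = 1.16459
  P(3)·log₂(P(3)/Q(3)) = 0.25·log₂(0.25/0.0117) = 1.10434
  P(4)·log₂(P(4)/Q(4)) = 0.25·log₂(0.25/0.1015) = 0.32511

D_KL(P||Q) = -0.45262 + 1.16459 + 1.10434 + 0.32511 = 2.14142 ≈ 2.1414 bits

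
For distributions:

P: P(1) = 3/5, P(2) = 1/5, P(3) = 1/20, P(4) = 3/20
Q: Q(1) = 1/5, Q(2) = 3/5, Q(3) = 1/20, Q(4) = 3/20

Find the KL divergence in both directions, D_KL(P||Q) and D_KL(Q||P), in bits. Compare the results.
D_KL(P||Q) = 0.6340 bits, D_KL(Q||P) = 0.6340 bits. The two directions give exactly the same value for this pair.

D_KL(P||Q) = Σ P(x) log₂(P(x)/Q(x))

Computing term by term:
  P(1)·log₂(P(1)/Q(1)) = (3/5)·log₂((3/5)/(1/5)) = 0.95098
  P(2)·log₂(P(2)/Q(2)) = (1/5)·log₂((1/5)/(3/5)) = -0.31699
  P(3)·log₂(P(3)/Q(3)) = (1/20)·log₂((1/20)/(1/20)) = 0.00000
  P(4)·log₂(P(4)/Q(4)) = (3/20)·log₂((3/20)/(3/20)) = 0.00000

D_KL(P||Q) = 0.95098 - 0.31699 + 0.00000 + 0.00000 = 0.63399 ≈ 0.6340 bits

D_KL(Q||P) = Σ Q(x) log₂(Q(x)/P(x))

Computing term by term:
  Q(1)·log₂(Q(1)/P(1)) = (1/5)·log₂((1/5)/(3/5)) = -0.31699
  Q(2)·log₂(Q(2)/P(2)) = (3/5)·log₂((3/5)/(1/5)) = 0.95098
  Q(3)·log₂(Q(3)/P(3)) = (1/20)·log₂((1/20)/(1/20)) = 0.00000
  Q(4)·log₂(Q(4)/P(4)) = (3/20)·log₂((3/20)/(3/20)) = 0.00000

D_KL(Q||P) = -0.31699 + 0.95098 + 0.00000 + 0.00000 = 0.63399 ≈ 0.6340 bits

These ARE equal here. Q is P with outcomes relabeled (Q(1) = P(2), Q(2) = P(1)) by a relabeling that is its own inverse, so the two sums contain exactly the same terms in a different order. This is a special case — KL divergence is not symmetric in general: D_KL(P||Q) ≠ D_KL(Q||P) for most P, Q.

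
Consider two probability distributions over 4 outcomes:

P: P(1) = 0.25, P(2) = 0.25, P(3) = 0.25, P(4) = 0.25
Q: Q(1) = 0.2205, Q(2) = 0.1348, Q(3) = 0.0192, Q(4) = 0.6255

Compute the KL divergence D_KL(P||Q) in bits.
0.8630 bits

D_KL(P||Q) = Σ P(x) log₂(P(x)/Q(x))

Computing term by term:
  P(1)·log₂(P(1)/Q(1)) = 0.25·log₂(0.25/0.2205) = 0.04529
  P(2)·log₂(P(2)/Q(2)) = 0.25·log₂(0.25/0.1348) = 0.22278
  P(3)·log₂(P(3)/Q(3)) = 0.25·log₂(0.25/0.0192) = 0.92569
  P(4)·log₂(P(4)/Q(4)) = 0.25·log₂(0.25/0.6255) = -0.33077

D_KL(P||Q) = 0.04529 + 0.22278 + 0.92569 - 0.33077 = 0.86299 ≈ 0.8630 bits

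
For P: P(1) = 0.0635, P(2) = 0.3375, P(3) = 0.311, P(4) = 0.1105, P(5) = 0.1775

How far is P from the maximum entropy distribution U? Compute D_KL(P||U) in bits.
0.2226 bits

U(i) = 1/5 for all i

D_KL(P||U) = Σ P(x) log₂(P(x) / (1/5))
           = Σ P(x) log₂(P(x)) + log₂(5)
           = log₂(5) - H(P)

H(P) = -Σ P(x) log₂(P(x)):
  -P(1)·log₂(P(1)) = -(0.0635)·log₂(0.0635) = 0.25255
  -P(2)·log₂(P(2)) = -(0.3375)·log₂(0.3375) = 0.52888
  -P(3)·log₂(P(3)) = -(0.311)·log₂(0.311) = 0.52404
  -P(4)·log₂(P(4)) = -(0.1105)·log₂(0.1105) = 0.35116
  -P(5)·log₂(P(5)) = -(0.1775)·log₂(0.1775) = 0.44270
H(P) = 0.25255 + 0.52888 + 0.52404 + 0.35116 + 0.44270 = 2.09933 bits

log₂(5) = 2.32193 bits

D_KL(P||U) = 2.32193 - 2.09933 = 0.22260 ≈ 0.2226 bits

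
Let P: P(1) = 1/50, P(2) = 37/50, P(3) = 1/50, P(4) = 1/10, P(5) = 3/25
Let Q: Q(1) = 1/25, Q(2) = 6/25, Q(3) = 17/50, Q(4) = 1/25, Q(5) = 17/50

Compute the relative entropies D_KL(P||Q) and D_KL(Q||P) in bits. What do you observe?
D_KL(P||Q) = 1.0523 bits, D_KL(Q||P) = 1.4978 bits. The two directions give different values (D_KL(Q||P) exceeds D_KL(P||Q) by 0.4455 bits): KL divergence is asymmetric.

D_KL(P||Q) = Σ P(x) log₂(P(x)/Q(x))

Computing term by term:
  P(1)·log₂(P(1)/Q(1)) = (1/50)·log₂((1/50)/(1/25)) = -0.02000
  P(2)·log₂(P(2)/Q(2)) = (37/50)·log₂((37/50)/(6/25)) = 1.20212
  P(3)·log₂(P(3)/Q(3)) = (1/50)·log₂((1/50)/(17/50)) = -0.08175
  P(4)·log₂(P(4)/Q(4)) = (1/10)·log₂((1/10)/(1/25)) = 0.13219
  P(5)·log₂(P(5)/Q(5)) = (3/25)·log₂((3/25)/(17/50)) = -0.18030

D_KL(P||Q) = -0.02000 + 1.20212 - 0.08175 + 0.13219 - 0.18030 = 1.05226 ≈ 1.0523 bits

D_KL(Q||P) = Σ Q(x) log₂(Q(x)/P(x))

Computing term by term:
  Q(1)·log₂(Q(1)/P(1)) = (1/25)·log₂((1/25)/(1/50)) = 0.04000
  Q(2)·log₂(Q(2)/P(2)) = (6/25)·log₂((6/25)/(37/50)) = -0.38988
  Q(3)·log₂(Q(3)/P(3)) = (17/50)·log₂((17/50)/(1/50)) = 1.38974
  Q(4)·log₂(Q(4)/P(4)) = (1/25)·log₂((1/25)/(1/10)) = -0.05288
  Q(5)·log₂(Q(5)/P(5)) = (17/50)·log₂((17/50)/(3/25)) = 0.51085

D_KL(Q||P) = 0.04000 - 0.38988 + 1.38974 - 0.05288 + 0.51085 = 1.49783 ≈ 1.4978 bits

These are NOT equal (difference: 0.4455 bits). KL divergence is asymmetric: D_KL(P||Q) ≠ D_KL(Q||P) in general.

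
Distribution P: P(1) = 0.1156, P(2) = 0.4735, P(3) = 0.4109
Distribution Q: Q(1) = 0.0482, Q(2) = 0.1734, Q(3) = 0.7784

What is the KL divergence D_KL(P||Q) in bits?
0.4534 bits

D_KL(P||Q) = Σ P(x) log₂(P(x)/Q(x))

Computing term by term:
  P(1)·log₂(P(1)/Q(1)) = 0.1156·log₂(0.1156/0.0482) = 0.14589
  P(2)·log₂(P(2)/Q(2)) = 0.4735·log₂(0.4735/0.1734) = 0.68622
  P(3)·log₂(P(3)/Q(3)) = 0.4109·log₂(0.4109/0.7784) = -0.37874

D_KL(P||Q) = 0.14589 + 0.68622 - 0.37874 = 0.45337 ≈ 0.4534 bits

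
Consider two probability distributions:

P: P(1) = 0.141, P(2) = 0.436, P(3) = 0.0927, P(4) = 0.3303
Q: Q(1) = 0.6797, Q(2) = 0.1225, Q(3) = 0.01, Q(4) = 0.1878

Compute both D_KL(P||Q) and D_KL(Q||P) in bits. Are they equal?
D_KL(P||Q) = 1.0455 bits, D_KL(Q||P) = 1.1329 bits. No, they are not equal.

D_KL(P||Q) = Σ P(x) log₂(P(x)/Q(x))

Computing term by term:
  P(1)·log₂(P(1)/Q(1)) = 0.141·log₂(0.141/0.6797) = -0.31996
  P(2)·log₂(P(2)/Q(2)) = 0.436·log₂(0.436/0.1225) = 0.79855
  P(3)·log₂(P(3)/Q(3)) = 0.0927·log₂(0.0927/0.01) = 0.29781
  P(4)·log₂(P(4)/Q(4)) = 0.3303·log₂(0.3303/0.1878) = 0.26906

D_KL(P||Q) = -0.31996 + 0.79855 + 0.29781 + 0.26906 = 1.04546 ≈ 1.0455 bits

D_KL(Q||P) = Σ Q(x) log₂(Q(x)/P(x))

Computing term by term:
  Q(1)·log₂(Q(1)/P(1)) = 0.6797·log₂(0.6797/0.141) = 1.54238
  Q(2)·log₂(Q(2)/P(2)) = 0.1225·log₂(0.1225/0.436) = -0.22436
  Q(3)·log₂(Q(3)/P(3)) = 0.01·log₂(0.01/0.0927) = -0.03213
  Q(4)·log₂(Q(4)/P(4)) = 0.1878·log₂(0.1878/0.3303) = -0.15298

D_KL(Q||P) = 1.54238 - 0.22436 - 0.03213 - 0.15298 = 1.13291 ≈ 1.1329 bits

These are NOT equal (difference: 0.0874 bits). KL divergence is asymmetric: D_KL(P||Q) ≠ D_KL(Q||P) in general.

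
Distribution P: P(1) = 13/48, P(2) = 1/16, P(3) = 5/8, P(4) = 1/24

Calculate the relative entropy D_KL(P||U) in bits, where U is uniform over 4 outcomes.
0.6248 bits

U(i) = 1/4 for all i

D_KL(P||U) = Σ P(x) log₂(P(x) / (1/4))
           = Σ P(x) log₂(P(x)) + log₂(4)
           = log₂(4) - H(P)

H(P) = -Σ P(x) log₂(P(x)):
  -P(1)·log₂(P(1)) = -(13/48)·log₂(13/48) = 0.51039
  -P(2)·log₂(P(2)) = -(1/16)·log₂(1/16) = 0.25000
  -P(3)·log₂(P(3)) = -(5/8)·log₂(5/8) = 0.42379
  -P(4)·log₂(P(4)) = -(1/24)·log₂(1/24) = 0.19104
H(P) = 0.51039 + 0.25000 + 0.42379 + 0.19104 = 1.37522 bits

log₂(4) = 2.00000 bits

D_KL(P||U) = 2.00000 - 1.37522 = 0.62478 ≈ 0.6248 bits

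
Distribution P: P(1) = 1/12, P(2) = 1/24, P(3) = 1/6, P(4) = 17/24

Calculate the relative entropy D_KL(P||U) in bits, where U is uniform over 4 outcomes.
0.7270 bits

U(i) = 1/4 for all i

D_KL(P||U) = Σ P(x) log₂(P(x) / (1/4))
           = Σ P(x) log₂(P(x)) + log₂(4)
           = log₂(4) - H(P)

H(P) = -Σ P(x) log₂(P(x)):
  -P(1)·log₂(P(1)) = -(1/12)·log₂(1/12) = 0.29875
  -P(2)·log₂(P(2)) = -(1/24)·log₂(1/24) = 0.19104
  -P(3)·log₂(P(3)) = -(1/6)·log₂(1/6) = 0.43083
  -P(4)·log₂(P(4)) = -(17/24)·log₂(17/24) = 0.35240
H(P) = 0.29875 + 0.19104 + 0.43083 + 0.35240 = 1.27302 bits

log₂(4) = 2.00000 bits

D_KL(P||U) = 2.00000 - 1.27302 = 0.72698 ≈ 0.7270 bits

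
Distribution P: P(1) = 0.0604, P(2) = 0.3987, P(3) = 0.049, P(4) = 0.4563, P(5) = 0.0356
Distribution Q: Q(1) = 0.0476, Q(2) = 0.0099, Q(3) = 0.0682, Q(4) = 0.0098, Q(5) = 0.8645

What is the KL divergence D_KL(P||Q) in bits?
4.4877 bits

D_KL(P||Q) = Σ P(x) log₂(P(x)/Q(x))

Computing term by term:
  P(1)·log₂(P(1)/Q(1)) = 0.0604·log₂(0.0604/0.0476) = 0.02075
  P(2)·log₂(P(2)/Q(2)) = 0.3987·log₂(0.3987/0.0099) = 2.12576
  P(3)·log₂(P(3)/Q(3)) = 0.049·log₂(0.049/0.0682) = -0.02337
  P(4)·log₂(P(4)/Q(4)) = 0.4563·log₂(0.4563/0.0098) = 2.52838
  P(5)·log₂(P(5)/Q(5)) = 0.0356·log₂(0.0356/0.8645) = -0.16383

D_KL(P||Q) = 0.02075 + 2.12576 - 0.02337 + 2.52838 - 0.16383 = 4.48769 ≈ 4.4877 bits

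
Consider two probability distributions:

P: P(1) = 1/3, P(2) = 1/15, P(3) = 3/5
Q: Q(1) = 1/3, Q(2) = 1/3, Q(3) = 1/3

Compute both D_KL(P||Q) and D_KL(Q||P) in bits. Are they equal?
D_KL(P||Q) = 0.3540 bits, D_KL(Q||P) = 0.4913 bits. No, they are not equal.

D_KL(P||Q) = Σ P(x) log₂(P(x)/Q(x))

Computing term by term:
  P(1)·log₂(P(1)/Q(1)) = (1/3)·log₂((1/3)/(1/3)) = 0.00000
  P(2)·log₂(P(2)/Q(2)) = (1/15)·log₂((1/15)/(1/3)) = -0.15480
  P(3)·log₂(P(3)/Q(3)) = (3/5)·log₂((3/5)/(1/3)) = 0.50880

D_KL(P||Q) = 0.00000 - 0.15480 + 0.50880 = 0.35400 ≈ 0.3540 bits

D_KL(Q||P) = Σ Q(x) log₂(Q(x)/P(x))

Computing term by term:
  Q(1)·log₂(Q(1)/P(1)) = (1/3)·log₂((1/3)/(1/3)) = 0.00000
  Q(2)·log₂(Q(2)/P(2)) = (1/3)·log₂((1/3)/(1/15)) = 0.77398
  Q(3)·log₂(Q(3)/P(3)) = (1/3)·log₂((1/3)/(3/5)) = -0.28267

D_KL(Q||P) = 0.00000 + 0.77398 - 0.28267 = 0.49131 ≈ 0.4913 bits

These are NOT equal (difference: 0.1373 bits). KL divergence is asymmetric: D_KL(P||Q) ≠ D_KL(Q||P) in general.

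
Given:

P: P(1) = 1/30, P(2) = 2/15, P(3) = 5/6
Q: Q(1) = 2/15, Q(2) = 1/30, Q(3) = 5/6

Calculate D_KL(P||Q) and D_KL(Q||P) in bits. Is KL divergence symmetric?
D_KL(P||Q) = 0.2000 bits, D_KL(Q||P) = 0.2000 bits. The two values coincide for this particular pair, but no — KL divergence is not symmetric in general.

D_KL(P||Q) = Σ P(x) log₂(P(x)/Q(x))

Computing term by term:
  P(1)·log₂(P(1)/Q(1)) = (1/30)·log₂((1/30)/(2/15)) = -0.06667
  P(2)·log₂(P(2)/Q(2)) = (2/15)·log₂((2/15)/(1/30)) = 0.26667
  P(3)·log₂(P(3)/Q(3)) = (5/6)·log₂((5/6)/(5/6)) = 0.00000

D_KL(P||Q) = -0.06667 + 0.26667 + 0.00000 = 0.20000 ≈ 0.2000 bits

D_KL(Q||P) = Σ Q(x) log₂(Q(x)/P(x))

Computing term by term:
  Q(1)·log₂(Q(1)/P(1)) = (2/15)·log₂((2/15)/(1/30)) = 0.26667
  Q(2)·log₂(Q(2)/P(2)) = (1/30)·log₂((1/30)/(2/15)) = -0.06667
  Q(3)·log₂(Q(3)/P(3)) = (5/6)·log₂((5/6)/(5/6)) = 0.00000

D_KL(Q||P) = 0.26667 - 0.06667 + 0.00000 = 0.20000 ≈ 0.2000 bits

These ARE equal here. Q is P with outcomes relabeled (Q(1) = P(2), Q(2) = P(1)) by a relabeling that is its own inverse, so the two sums contain exactly the same terms in a different order. This is a special case — KL divergence is not symmetric in general: D_KL(P||Q) ≠ D_KL(Q||P) for most P, Q.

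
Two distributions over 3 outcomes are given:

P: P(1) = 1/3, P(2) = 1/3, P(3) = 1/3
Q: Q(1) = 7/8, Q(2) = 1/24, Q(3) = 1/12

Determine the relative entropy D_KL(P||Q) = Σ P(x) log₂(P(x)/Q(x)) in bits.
1.2026 bits

D_KL(P||Q) = Σ P(x) log₂(P(x)/Q(x))

Computing term by term:
  P(1)·log₂(P(1)/Q(1)) = (1/3)·log₂((1/3)/(7/8)) = -0.46411
  P(2)·log₂(P(2)/Q(2)) = (1/3)·log₂((1/3)/(1/24)) = 1.00000
  P(3)·log₂(P(3)/Q(3)) = (1/3)·log₂((1/3)/(1/12)) = 0.66667

D_KL(P||Q) = -0.46411 + 1.00000 + 0.66667 = 1.20256 ≈ 1.2026 bits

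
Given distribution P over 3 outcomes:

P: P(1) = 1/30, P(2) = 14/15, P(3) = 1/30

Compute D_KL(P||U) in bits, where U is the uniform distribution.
1.1649 bits

U(i) = 1/3 for all i

D_KL(P||U) = Σ P(x) log₂(P(x) / (1/3))
           = Σ P(x) log₂(P(x)) + log₂(3)
           = log₂(3) - H(P)

H(P) = -Σ P(x) log₂(P(x)):
  -P(1)·log₂(P(1)) = -(1/30)·log₂(1/30) = 0.16356
  -P(2)·log₂(P(2)) = -(14/15)·log₂(14/15) = 0.09290
  -P(3)·log₂(P(3)) = -(1/30)·log₂(1/30) = 0.16356
H(P) = 0.16356 + 0.09290 + 0.16356 = 0.42002 bits

log₂(3) = 1.58496 bits

D_KL(P||U) = 1.58496 - 0.42002 = 1.16494 ≈ 1.1649 bits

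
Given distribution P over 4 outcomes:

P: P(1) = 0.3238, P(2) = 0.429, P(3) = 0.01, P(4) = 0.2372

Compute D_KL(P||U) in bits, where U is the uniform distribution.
0.3906 bits

U(i) = 1/4 for all i

D_KL(P||U) = Σ P(x) log₂(P(x) / (1/4))
           = Σ P(x) log₂(P(x)) + log₂(4)
           = log₂(4) - H(P)

H(P) = -Σ P(x) log₂(P(x)):
  -P(1)·log₂(P(1)) = -(0.3238)·log₂(0.3238) = 0.52677
  -P(2)·log₂(P(2)) = -(0.429)·log₂(0.429) = 0.52379
  -P(3)·log₂(P(3)) = -(0.01)·log₂(0.01) = 0.06644
  -P(4)·log₂(P(4)) = -(0.2372)·log₂(0.2372) = 0.49239
H(P) = 0.52677 + 0.52379 + 0.06644 + 0.49239 = 1.60939 bits

log₂(4) = 2.00000 bits

D_KL(P||U) = 2.00000 - 1.60939 = 0.39061 ≈ 0.3906 bits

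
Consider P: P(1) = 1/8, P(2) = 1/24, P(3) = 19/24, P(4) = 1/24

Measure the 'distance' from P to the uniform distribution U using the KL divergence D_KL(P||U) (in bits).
0.9761 bits

U(i) = 1/4 for all i

D_KL(P||U) = Σ P(x) log₂(P(x) / (1/4))
           = Σ P(x) log₂(P(x)) + log₂(4)
           = log₂(4) - H(P)

H(P) = -Σ P(x) log₂(P(x)):
  -P(1)·log₂(P(1)) = -(1/8)·log₂(1/8) = 0.37500
  -P(2)·log₂(P(2)) = -(1/24)·log₂(1/24) = 0.19104
  -P(3)·log₂(P(3)) = -(19/24)·log₂(19/24) = 0.26682
  -P(4)·log₂(P(4)) = -(1/24)·log₂(1/24) = 0.19104
H(P) = 0.37500 + 0.19104 + 0.26682 + 0.19104 = 1.02390 bits

log₂(4) = 2.00000 bits

D_KL(P||U) = 2.00000 - 1.02390 = 0.97610 ≈ 0.9761 bits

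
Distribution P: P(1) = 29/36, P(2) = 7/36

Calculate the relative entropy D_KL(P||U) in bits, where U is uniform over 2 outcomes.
0.2893 bits

U(i) = 1/2 for all i

D_KL(P||U) = Σ P(x) log₂(P(x) / (1/2))
           = Σ P(x) log₂(P(x)) + log₂(2)
           = log₂(2) - H(P)

H(P) = -Σ P(x) log₂(P(x)):
  -P(1)·log₂(P(1)) = -(29/36)·log₂(29/36) = 0.25129
  -P(2)·log₂(P(2)) = -(7/36)·log₂(7/36) = 0.45939
H(P) = 0.25129 + 0.45939 = 0.71068 bits

log₂(2) = 1.00000 bits

D_KL(P||U) = 1.00000 - 0.71068 = 0.28932 ≈ 0.2893 bits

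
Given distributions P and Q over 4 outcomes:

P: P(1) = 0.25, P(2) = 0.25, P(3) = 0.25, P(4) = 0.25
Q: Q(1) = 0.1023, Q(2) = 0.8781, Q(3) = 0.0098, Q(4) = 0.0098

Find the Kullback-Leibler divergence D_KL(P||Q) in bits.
2.2057 bits

D_KL(P||Q) = Σ P(x) log₂(P(x)/Q(x))

Computing term by term:
  P(1)·log₂(P(1)/Q(1)) = 0.25·log₂(0.25/0.1023) = 0.32228
  P(2)·log₂(P(2)/Q(2)) = 0.25·log₂(0.25/0.8781) = -0.45311
  P(3)·log₂(P(3)/Q(3)) = 0.25·log₂(0.25/0.0098) = 1.16825
  P(4)·log₂(P(4)/Q(4)) = 0.25·log₂(0.25/0.0098) = 1.16825

D_KL(P||Q) = 0.32228 - 0.45311 + 1.16825 + 1.16825 = 2.20567 ≈ 2.2057 bits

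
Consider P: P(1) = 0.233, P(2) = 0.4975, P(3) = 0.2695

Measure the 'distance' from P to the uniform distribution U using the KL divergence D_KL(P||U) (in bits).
0.0844 bits

U(i) = 1/3 for all i

D_KL(P||U) = Σ P(x) log₂(P(x) / (1/3))
           = Σ P(x) log₂(P(x)) + log₂(3)
           = log₂(3) - H(P)

H(P) = -Σ P(x) log₂(P(x)):
  -P(1)·log₂(P(1)) = -(0.233)·log₂(0.233) = 0.48967
  -P(2)·log₂(P(2)) = -(0.4975)·log₂(0.4975) = 0.50110
  -P(3)·log₂(P(3)) = -(0.2695)·log₂(0.2695) = 0.50980
H(P) = 0.48967 + 0.50110 + 0.50980 = 1.50057 bits

log₂(3) = 1.58496 bits

D_KL(P||U) = 1.58496 - 1.50057 = 0.08439 ≈ 0.0844 bits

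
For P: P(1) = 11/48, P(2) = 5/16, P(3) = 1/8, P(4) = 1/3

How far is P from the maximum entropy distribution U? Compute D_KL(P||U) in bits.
0.0852 bits

U(i) = 1/4 for all i

D_KL(P||U) = Σ P(x) log₂(P(x) / (1/4))
           = Σ P(x) log₂(P(x)) + log₂(4)
           = log₂(4) - H(P)

H(P) = -Σ P(x) log₂(P(x)):
  -P(1)·log₂(P(1)) = -(11/48)·log₂(11/48) = 0.48710
  -P(2)·log₂(P(2)) = -(5/16)·log₂(5/16) = 0.52440
  -P(3)·log₂(P(3)) = -(1/8)·log₂(1/8) = 0.37500
  -P(4)·log₂(P(4)) = -(1/3)·log₂(1/3) = 0.52832
H(P) = 0.48710 + 0.52440 + 0.37500 + 0.52832 = 1.91482 bits

log₂(4) = 2.00000 bits

D_KL(P||U) = 2.00000 - 1.91482 = 0.08518 ≈ 0.0852 bits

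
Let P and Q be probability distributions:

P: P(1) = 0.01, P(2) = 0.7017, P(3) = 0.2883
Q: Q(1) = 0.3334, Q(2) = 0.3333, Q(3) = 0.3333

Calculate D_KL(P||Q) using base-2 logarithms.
0.6427 bits

D_KL(P||Q) = Σ P(x) log₂(P(x)/Q(x))

Computing term by term:
  P(1)·log₂(P(1)/Q(1)) = 0.01·log₂(0.01/0.3334) = -0.05059
  P(2)·log₂(P(2)/Q(2)) = 0.7017·log₂(0.7017/0.3333) = 0.75365
  P(3)·log₂(P(3)/Q(3)) = 0.2883·log₂(0.2883/0.3333) = -0.06033

D_KL(P||Q) = -0.05059 + 0.75365 - 0.06033 = 0.64273 ≈ 0.6427 bits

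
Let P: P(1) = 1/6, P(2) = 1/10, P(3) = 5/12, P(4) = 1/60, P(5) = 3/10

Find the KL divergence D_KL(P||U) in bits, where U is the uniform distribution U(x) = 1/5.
0.4131 bits

U(i) = 1/5 for all i

D_KL(P||U) = Σ P(x) log₂(P(x) / (1/5))
           = Σ P(x) log₂(P(x)) + log₂(5)
           = log₂(5) - H(P)

H(P) = -Σ P(x) log₂(P(x)):
  -P(1)·log₂(P(1)) = -(1/6)·log₂(1/6) = 0.43083
  -P(2)·log₂(P(2)) = -(1/10)·log₂(1/10) = 0.33219
  -P(3)·log₂(P(3)) = -(5/12)·log₂(5/12) = 0.52626
  -P(4)·log₂(P(4)) = -(1/60)·log₂(1/60) = 0.09845
  -P(5)·log₂(P(5)) = -(3/10)·log₂(3/10) = 0.52109
H(P) = 0.43083 + 0.33219 + 0.52626 + 0.09845 + 0.52109 = 1.90882 bits

log₂(5) = 2.32193 bits

D_KL(P||U) = 2.32193 - 1.90882 = 0.41311 ≈ 0.4131 bits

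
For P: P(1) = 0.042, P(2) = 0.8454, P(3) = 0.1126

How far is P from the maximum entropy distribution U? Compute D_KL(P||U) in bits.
0.8333 bits

U(i) = 1/3 for all i

D_KL(P||U) = Σ P(x) log₂(P(x) / (1/3))
           = Σ P(x) log₂(P(x)) + log₂(3)
           = log₂(3) - H(P)

H(P) = -Σ P(x) log₂(P(x)):
  -P(1)·log₂(P(1)) = -(0.042)·log₂(0.042) = 0.19209
  -P(2)·log₂(P(2)) = -(0.8454)·log₂(0.8454) = 0.20484
  -P(3)·log₂(P(3)) = -(0.1126)·log₂(0.1126) = 0.35477
H(P) = 0.19209 + 0.20484 + 0.35477 = 0.75170 bits

log₂(3) = 1.58496 bits

D_KL(P||U) = 1.58496 - 0.75170 = 0.83326 ≈ 0.8333 bits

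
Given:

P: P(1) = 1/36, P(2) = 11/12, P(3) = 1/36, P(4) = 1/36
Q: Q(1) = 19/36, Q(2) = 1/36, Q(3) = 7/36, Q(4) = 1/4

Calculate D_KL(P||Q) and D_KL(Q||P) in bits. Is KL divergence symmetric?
D_KL(P||Q) = 4.3400 bits, D_KL(Q||P) = 3.4402 bits. No, KL divergence is not symmetric.

D_KL(P||Q) = Σ P(x) log₂(P(x)/Q(x))

Computing term by term:
  P(1)·log₂(P(1)/Q(1)) = (1/36)·log₂((1/36)/(19/36)) = -0.11800
  P(2)·log₂(P(2)/Q(2)) = (11/12)·log₂((11/12)/(1/36)) = 4.62403
  P(3)·log₂(P(3)/Q(3)) = (1/36)·log₂((1/36)/(7/36)) = -0.07798
  P(4)·log₂(P(4)/Q(4)) = (1/36)·log₂((1/36)/(1/4)) = -0.08805

D_KL(P||Q) = -0.11800 + 4.62403 - 0.07798 - 0.08805 = 4.34000 ≈ 4.3400 bits

D_KL(Q||P) = Σ Q(x) log₂(Q(x)/P(x))

Computing term by term:
  Q(1)·log₂(Q(1)/P(1)) = (19/36)·log₂((19/36)/(1/36)) = 2.24196
  Q(2)·log₂(Q(2)/P(2)) = (1/36)·log₂((1/36)/(11/12)) = -0.14012
  Q(3)·log₂(Q(3)/P(3)) = (7/36)·log₂((7/36)/(1/36)) = 0.54587
  Q(4)·log₂(Q(4)/P(4)) = (1/4)·log₂((1/4)/(1/36)) = 0.79248

D_KL(Q||P) = 2.24196 - 0.14012 + 0.54587 + 0.79248 = 3.44019 ≈ 3.4402 bits

These are NOT equal (difference: 0.8998 bits). KL divergence is asymmetric: D_KL(P||Q) ≠ D_KL(Q||P) in general.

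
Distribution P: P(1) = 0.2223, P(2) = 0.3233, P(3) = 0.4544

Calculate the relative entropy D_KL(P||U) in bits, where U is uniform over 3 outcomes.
0.0589 bits

U(i) = 1/3 for all i

D_KL(P||U) = Σ P(x) log₂(P(x) / (1/3))
           = Σ P(x) log₂(P(x)) + log₂(3)
           = log₂(3) - H(P)

H(P) = -Σ P(x) log₂(P(x)):
  -P(1)·log₂(P(1)) = -(0.2223)·log₂(0.2223) = 0.48226
  -P(2)·log₂(P(2)) = -(0.3233)·log₂(0.3233) = 0.52667
  -P(3)·log₂(P(3)) = -(0.4544)·log₂(0.4544) = 0.51709
H(P) = 0.48226 + 0.52667 + 0.51709 = 1.52602 bits

log₂(3) = 1.58496 bits

D_KL(P||U) = 1.58496 - 1.52602 = 0.05894 ≈ 0.0589 bits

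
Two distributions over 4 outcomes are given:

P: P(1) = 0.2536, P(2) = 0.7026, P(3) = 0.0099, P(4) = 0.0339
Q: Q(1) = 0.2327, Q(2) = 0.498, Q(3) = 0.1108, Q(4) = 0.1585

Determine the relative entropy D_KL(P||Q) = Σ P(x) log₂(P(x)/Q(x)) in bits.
0.2704 bits

D_KL(P||Q) = Σ P(x) log₂(P(x)/Q(x))

Computing term by term:
  P(1)·log₂(P(1)/Q(1)) = 0.2536·log₂(0.2536/0.2327) = 0.03147
  P(2)·log₂(P(2)/Q(2)) = 0.7026·log₂(0.7026/0.498) = 0.34888
  P(3)·log₂(P(3)/Q(3)) = 0.0099·log₂(0.0099/0.1108) = -0.03450
  P(4)·log₂(P(4)/Q(4)) = 0.0339·log₂(0.0339/0.1585) = -0.07543

D_KL(P||Q) = 0.03147 + 0.34888 - 0.03450 - 0.07543 = 0.27042 ≈ 0.2704 bits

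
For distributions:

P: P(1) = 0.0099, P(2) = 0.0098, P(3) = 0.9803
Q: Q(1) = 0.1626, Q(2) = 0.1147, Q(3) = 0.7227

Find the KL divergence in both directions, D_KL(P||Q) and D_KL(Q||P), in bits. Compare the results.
D_KL(P||Q) = 0.3564 bits, D_KL(Q||P) = 0.7457 bits. D_KL(Q||P) is larger than D_KL(P||Q) by 0.3893 bits; the two directions differ.

D_KL(P||Q) = Σ P(x) log₂(P(x)/Q(x))

Computing term by term:
  P(1)·log₂(P(1)/Q(1)) = 0.0099·log₂(0.0099/0.1626) = -0.03997
  P(2)·log₂(P(2)/Q(2)) = 0.0098·log₂(0.0098/0.1147) = -0.03478
  P(3)·log₂(P(3)/Q(3)) = 0.9803·log₂(0.9803/0.7227) = 0.43116

D_KL(P||Q) = -0.03997 - 0.03478 + 0.43116 = 0.35641 ≈ 0.3564 bits

D_KL(Q||P) = Σ Q(x) log₂(Q(x)/P(x))

Computing term by term:
  Q(1)·log₂(Q(1)/P(1)) = 0.1626·log₂(0.1626/0.0099) = 0.65654
  Q(2)·log₂(Q(2)/P(2)) = 0.1147·log₂(0.1147/0.0098) = 0.40706
  Q(3)·log₂(Q(3)/P(3)) = 0.7227·log₂(0.7227/0.9803) = -0.31786

D_KL(Q||P) = 0.65654 + 0.40706 - 0.31786 = 0.74574 ≈ 0.7457 bits

These are NOT equal (difference: 0.3893 bits). KL divergence is asymmetric: D_KL(P||Q) ≠ D_KL(Q||P) in general.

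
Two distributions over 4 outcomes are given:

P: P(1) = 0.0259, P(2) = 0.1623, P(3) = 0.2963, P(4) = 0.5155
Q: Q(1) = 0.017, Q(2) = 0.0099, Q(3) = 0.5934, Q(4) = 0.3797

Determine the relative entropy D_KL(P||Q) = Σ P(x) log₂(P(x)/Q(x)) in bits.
0.6011 bits

D_KL(P||Q) = Σ P(x) log₂(P(x)/Q(x))

Computing term by term:
  P(1)·log₂(P(1)/Q(1)) = 0.0259·log₂(0.0259/0.017) = 0.01573
  P(2)·log₂(P(2)/Q(2)) = 0.1623·log₂(0.1623/0.0099) = 0.65490
  P(3)·log₂(P(3)/Q(3)) = 0.2963·log₂(0.2963/0.5934) = -0.29688
  P(4)·log₂(P(4)/Q(4)) = 0.5155·log₂(0.5155/0.3797) = 0.22739

D_KL(P||Q) = 0.01573 + 0.65490 - 0.29688 + 0.22739 = 0.60114 ≈ 0.6011 bits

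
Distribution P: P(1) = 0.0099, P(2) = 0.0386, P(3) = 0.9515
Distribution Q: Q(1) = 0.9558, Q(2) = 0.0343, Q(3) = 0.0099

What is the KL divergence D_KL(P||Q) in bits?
6.2085 bits

D_KL(P||Q) = Σ P(x) log₂(P(x)/Q(x))

Computing term by term:
  P(1)·log₂(P(1)/Q(1)) = 0.0099·log₂(0.0099/0.9558) = -0.06527
  P(2)·log₂(P(2)/Q(2)) = 0.0386·log₂(0.0386/0.0343) = 0.00658
  P(3)·log₂(P(3)/Q(3)) = 0.9515·log₂(0.9515/0.0099) = 6.26718

D_KL(P||Q) = -0.06527 + 0.00658 + 6.26718 = 6.20849 ≈ 6.2085 bits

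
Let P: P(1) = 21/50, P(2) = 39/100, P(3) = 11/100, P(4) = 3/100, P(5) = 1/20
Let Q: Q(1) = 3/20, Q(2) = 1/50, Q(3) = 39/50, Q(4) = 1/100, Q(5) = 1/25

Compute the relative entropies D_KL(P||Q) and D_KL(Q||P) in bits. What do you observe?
D_KL(P||Q) = 2.0480 bits, D_KL(Q||P) = 1.8670 bits. The two directions give different values (D_KL(P||Q) exceeds D_KL(Q||P) by 0.1810 bits): KL divergence is asymmetric.

D_KL(P||Q) = Σ P(x) log₂(P(x)/Q(x))

Computing term by term:
  P(1)·log₂(P(1)/Q(1)) = (21/50)·log₂((21/50)/(3/20)) = 0.62388
  P(2)·log₂(P(2)/Q(2)) = (39/100)·log₂((39/100)/(1/50)) = 1.67131
  P(3)·log₂(P(3)/Q(3)) = (11/100)·log₂((11/100)/(39/50)) = -0.31086
  P(4)·log₂(P(4)/Q(4)) = (3/100)·log₂((3/100)/(1/100)) = 0.04755
  P(5)·log₂(P(5)/Q(5)) = (1/20)·log₂((1/20)/(1/25)) = 0.01610

D_KL(P||Q) = 0.62388 + 1.67131 - 0.31086 + 0.04755 + 0.01610 = 2.04798 ≈ 2.0480 bits

D_KL(Q||P) = Σ Q(x) log₂(Q(x)/P(x))

Computing term by term:
  Q(1)·log₂(Q(1)/P(1)) = (3/20)·log₂((3/20)/(21/50)) = -0.22281
  Q(2)·log₂(Q(2)/P(2)) = (1/50)·log₂((1/50)/(39/100)) = -0.08571
  Q(3)·log₂(Q(3)/P(3)) = (39/50)·log₂((39/50)/(11/100)) = 2.20426
  Q(4)·log₂(Q(4)/P(4)) = (1/100)·log₂((1/100)/(3/100)) = -0.01585
  Q(5)·log₂(Q(5)/P(5)) = (1/25)·log₂((1/25)/(1/20)) = -0.01288

D_KL(Q||P) = -0.22281 - 0.08571 + 2.20426 - 0.01585 - 0.01288 = 1.86701 ≈ 1.8670 bits

These are NOT equal (difference: 0.1810 bits). KL divergence is asymmetric: D_KL(P||Q) ≠ D_KL(Q||P) in general.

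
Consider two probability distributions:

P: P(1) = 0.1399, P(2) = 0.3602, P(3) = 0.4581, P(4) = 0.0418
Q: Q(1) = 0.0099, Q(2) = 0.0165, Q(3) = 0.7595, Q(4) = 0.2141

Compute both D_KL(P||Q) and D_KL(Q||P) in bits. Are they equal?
D_KL(P||Q) = 1.7042 bits, D_KL(Q||P) = 0.9473 bits. No, they are not equal.

D_KL(P||Q) = Σ P(x) log₂(P(x)/Q(x))

Computing term by term:
  P(1)·log₂(P(1)/Q(1)) = 0.1399·log₂(0.1399/0.0099) = 0.53453
  P(2)·log₂(P(2)/Q(2)) = 0.3602·log₂(0.3602/0.0165) = 1.60226
  P(3)·log₂(P(3)/Q(3)) = 0.4581·log₂(0.4581/0.7595) = -0.33413
  P(4)·log₂(P(4)/Q(4)) = 0.0418·log₂(0.0418/0.2141) = -0.09851

D_KL(P||Q) = 0.53453 + 1.60226 - 0.33413 - 0.09851 = 1.70415 ≈ 1.7042 bits

D_KL(Q||P) = Σ Q(x) log₂(Q(x)/P(x))

Computing term by term:
  Q(1)·log₂(Q(1)/P(1)) = 0.0099·log₂(0.0099/0.1399) = -0.03783
  Q(2)·log₂(Q(2)/P(2)) = 0.0165·log₂(0.0165/0.3602) = -0.07340
  Q(3)·log₂(Q(3)/P(3)) = 0.7595·log₂(0.7595/0.4581) = 0.55397
  Q(4)·log₂(Q(4)/P(4)) = 0.2141·log₂(0.2141/0.0418) = 0.50457

D_KL(Q||P) = -0.03783 - 0.07340 + 0.55397 + 0.50457 = 0.94731 ≈ 0.9473 bits

These are NOT equal (difference: 0.7569 bits). KL divergence is asymmetric: D_KL(P||Q) ≠ D_KL(Q||P) in general.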